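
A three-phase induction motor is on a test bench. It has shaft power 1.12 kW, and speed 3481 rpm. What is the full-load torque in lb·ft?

ω = 2π × 3481/60 = 364.5 rad/s
τ = P/ω = 1120/364.5 = 3.073 N·m
In lb·ft: 3.073/1.356 = 2.27 lb·ft

2.27 lb·ft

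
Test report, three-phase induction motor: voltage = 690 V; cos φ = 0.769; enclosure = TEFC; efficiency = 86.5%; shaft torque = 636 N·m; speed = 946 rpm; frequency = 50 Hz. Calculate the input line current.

79.3 A

ω = 2π×946/60 = 99.06 rad/s; P_out = τω = 636 × 99.06 = 63002 W
P_in = P_out / η = 63002 / 0.865 = 72835 W
I_L = P_in / (√3·V_L·cosφ) = 72835 / (1.732 × 690 × 0.769) = 79.3 A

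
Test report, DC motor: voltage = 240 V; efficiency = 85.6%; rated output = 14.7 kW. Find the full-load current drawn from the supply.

71.6 A

P_out = 14.7 kW = 14700 W
P_in = P_out / η = 14700 / 0.856 = 17173 W
I = P_in / V = 17173 / 240 = 71.6 A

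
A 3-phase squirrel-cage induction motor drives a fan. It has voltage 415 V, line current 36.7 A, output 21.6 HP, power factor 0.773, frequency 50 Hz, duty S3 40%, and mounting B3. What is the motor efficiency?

P_out = 21.6 × 746 = 16114 W
P_in = √3·V_L·I_L·cosφ = 1.732 × 415 × 36.7 × 0.773 = 20391 W
η = P_out / P_in = 16114 / 20391 = 0.790 = 79.0%

79.0 %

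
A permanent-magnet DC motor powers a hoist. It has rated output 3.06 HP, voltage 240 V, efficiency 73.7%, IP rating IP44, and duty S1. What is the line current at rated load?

12.9 A

P_out = 3.06 × 746 = 2283 W
P_in = P_out / η = 2283 / 0.737 = 3098 W
I = P_in / V = 3098 / 240 = 12.9 A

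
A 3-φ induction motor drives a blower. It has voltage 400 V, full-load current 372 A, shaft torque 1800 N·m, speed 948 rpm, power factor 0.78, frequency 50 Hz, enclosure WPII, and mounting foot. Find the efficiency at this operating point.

ω = 2π × 948/60 = 99.27 rad/s; P_out = τω = 1800 × 99.27 = 178686 W
P_in = √3·V_L·I_L·cosφ = 1.732 × 400 × 372 × 0.78 = 201023 W
η = P_out / P_in = 178686 / 201023 = 0.889 = 88.9%

88.9 %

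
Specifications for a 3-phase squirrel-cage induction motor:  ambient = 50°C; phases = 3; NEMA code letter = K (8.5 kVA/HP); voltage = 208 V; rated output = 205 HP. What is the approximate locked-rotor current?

4840 A

S_LR = 8.5 × 205 = 1742.5 kVA
I_LR = S_LR/(√3·V_L) = 1742500/(1.732×208) = 4840 A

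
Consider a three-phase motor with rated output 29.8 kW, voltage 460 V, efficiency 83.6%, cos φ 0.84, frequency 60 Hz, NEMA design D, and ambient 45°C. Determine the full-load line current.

P_out = 29.8 kW = 29800 W
P_in = P_out / η = 29800 / 0.836 = 35646 W
I_L = P_in / (√3·V_L·cosφ) = 35646 / (1.732 × 460 × 0.84) = 53.3 A

53.3 A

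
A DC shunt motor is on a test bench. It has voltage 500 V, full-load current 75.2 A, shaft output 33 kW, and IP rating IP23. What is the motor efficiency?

87.8 %

P_out = 33 kW = 33000 W
P_in = V·I = 500 × 75.2 = 37600 W
η = P_out / P_in = 33000 / 37600 = 0.878 = 87.8%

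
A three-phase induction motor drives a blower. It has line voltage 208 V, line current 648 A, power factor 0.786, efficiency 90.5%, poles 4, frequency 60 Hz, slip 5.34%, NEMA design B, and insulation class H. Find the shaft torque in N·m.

931 N·m

P_in = √3·V·I·cosφ = 1.732 × 208 × 648 × 0.786 = 183488 W
P_out = η·P_in = 0.905 × 183488 = 166057 W
n_s = 120×60/4 = 1800 rpm; n = 1800×(1−0.0534) = 1704 rpm
ω = 2π×1704/60 = 178.4 rad/s
τ = P_out/ω = 166057/178.4 = 931 N·m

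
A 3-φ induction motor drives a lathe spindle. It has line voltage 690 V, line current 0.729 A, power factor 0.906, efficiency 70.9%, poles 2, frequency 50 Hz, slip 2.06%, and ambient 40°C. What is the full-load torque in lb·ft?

P_in = √3·V·I·cosφ = 1.732 × 690 × 0.729 × 0.906 = 789 W
P_out = η·P_in = 0.709 × 789 = 559 W
n_s = 120×50/2 = 3000 rpm; n = 3000×(1−0.0206) = 2938 rpm
ω = 2π×2938/60 = 307.7 rad/s
τ = P_out/ω = 559/307.7 = 1.817 N·m
In lb·ft: 1.817/1.356 = 1.34 lb·ft

1.34 lb·ft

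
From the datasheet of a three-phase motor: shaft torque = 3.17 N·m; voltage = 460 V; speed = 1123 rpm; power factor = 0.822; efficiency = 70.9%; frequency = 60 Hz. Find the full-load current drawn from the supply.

ω = 2π×1123/60 = 117.6 rad/s; P_out = τω = 3.17 × 117.6 = 373 W
P_in = P_out / η = 373 / 0.709 = 526 W
I_L = P_in / (√3·V_L·cosφ) = 526 / (1.732 × 460 × 0.822) = 0.803 A

0.803 A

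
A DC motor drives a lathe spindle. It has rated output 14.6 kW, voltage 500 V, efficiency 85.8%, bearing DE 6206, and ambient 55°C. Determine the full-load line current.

34 A

P_out = 14.6 kW = 14600 W
P_in = P_out / η = 14600 / 0.858 = 17016 W
I = P_in / V = 17016 / 500 = 34 A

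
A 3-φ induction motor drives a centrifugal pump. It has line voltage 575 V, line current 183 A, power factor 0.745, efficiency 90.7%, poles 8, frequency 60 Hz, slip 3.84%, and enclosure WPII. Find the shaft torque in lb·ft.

P_in = √3·V·I·cosφ = 1.732 × 575 × 183 × 0.745 = 135776 W
P_out = η·P_in = 0.907 × 135776 = 123149 W
n_s = 120×60/8 = 900 rpm; n = 900×(1−0.0384) = 865 rpm
ω = 2π×865/60 = 90.58 rad/s
τ = P_out/ω = 123149/90.58 = 1360 N·m
In lb·ft: 1360/1.356 = 1000 lb·ft

1000 lb·ft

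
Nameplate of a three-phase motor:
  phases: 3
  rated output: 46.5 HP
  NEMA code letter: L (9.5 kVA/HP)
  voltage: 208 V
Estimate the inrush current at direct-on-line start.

1230 A

S_LR = 9.5 × 46.5 = 441.75 kVA
I_LR = S_LR/(√3·V_L) = 441750/(1.732×208) = 1230 A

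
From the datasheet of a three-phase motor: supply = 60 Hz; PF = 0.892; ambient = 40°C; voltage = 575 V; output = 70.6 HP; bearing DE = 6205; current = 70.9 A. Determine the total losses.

P_in = √3·V·I·cosφ = 1.732×575×70.9×0.892 = 62984 W
P_out = 70.6×746 = 52668 W
Losses = P_in − P_out = 62984 − 52668 = 10316 W

10300 W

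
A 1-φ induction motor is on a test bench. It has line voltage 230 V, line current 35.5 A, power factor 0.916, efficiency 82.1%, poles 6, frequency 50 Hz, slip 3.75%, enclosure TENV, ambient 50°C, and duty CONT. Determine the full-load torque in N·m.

P_in = V·I·cosφ = 230 × 35.5 × 0.916 = 7479 W
P_out = η·P_in = 0.821 × 7479 = 6140 W
n_s = 120×50/6 = 1000 rpm; n = 1000×(1−0.0375) = 963 rpm
ω = 2π×963/60 = 100.8 rad/s
τ = P_out/ω = 6140/100.8 = 60.9 N·m

60.9 N·m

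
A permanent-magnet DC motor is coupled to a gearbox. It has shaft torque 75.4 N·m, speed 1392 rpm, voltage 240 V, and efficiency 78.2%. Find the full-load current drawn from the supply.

58.6 A

ω = 2π×1392/60 = 145.8 rad/s; P_out = τω = 75.4 × 145.8 = 10993 W
P_in = P_out / η = 10993 / 0.782 = 14058 W
I = P_in / V = 14058 / 240 = 58.6 A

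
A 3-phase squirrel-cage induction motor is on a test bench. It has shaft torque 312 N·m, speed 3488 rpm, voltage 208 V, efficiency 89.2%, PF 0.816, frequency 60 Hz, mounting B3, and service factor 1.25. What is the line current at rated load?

435 A

ω = 2π×3488/60 = 365.3 rad/s; P_out = τω = 312 × 365.3 = 113974 W
P_in = P_out / η = 113974 / 0.892 = 127774 W
I_L = P_in / (√3·V_L·cosφ) = 127774 / (1.732 × 208 × 0.816) = 435 A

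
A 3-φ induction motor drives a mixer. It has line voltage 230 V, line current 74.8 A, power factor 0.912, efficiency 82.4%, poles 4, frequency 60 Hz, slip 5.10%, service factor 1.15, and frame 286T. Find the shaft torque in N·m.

P_in = √3·V·I·cosφ = 1.732 × 230 × 74.8 × 0.912 = 27175 W
P_out = η·P_in = 0.824 × 27175 = 22392 W
n_s = 120×60/4 = 1800 rpm; n = 1800×(1−0.051) = 1708 rpm
ω = 2π×1708/60 = 178.9 rad/s
τ = P_out/ω = 22392/178.9 = 125 N·m

125 N·m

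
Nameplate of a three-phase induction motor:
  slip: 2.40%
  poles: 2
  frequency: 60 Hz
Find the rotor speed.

n_s = 120f/p = 120×60/2 = 3600 rpm
n = n_s(1 − s) = 3600 × (1 − 0.024) = 3514 rpm

3514 rpm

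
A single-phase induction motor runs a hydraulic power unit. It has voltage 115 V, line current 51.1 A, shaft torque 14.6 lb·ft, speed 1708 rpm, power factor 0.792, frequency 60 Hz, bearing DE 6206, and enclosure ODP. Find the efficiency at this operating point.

τ = 14.6 lb·ft × 1.356 = 19.8 N·m
ω = 2π × 1708/60 = 178.9 rad/s; P_out = τω = 19.8 × 178.9 = 3542 W
P_in = V·I·cosφ = 115 × 51.1 × 0.792 = 4654 W
η = P_out / P_in = 3542 / 4654 = 0.761 = 76.1%

76.1 %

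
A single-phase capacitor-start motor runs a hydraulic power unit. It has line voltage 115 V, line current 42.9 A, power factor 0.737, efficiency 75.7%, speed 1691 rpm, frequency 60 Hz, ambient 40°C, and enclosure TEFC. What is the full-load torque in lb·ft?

11.5 lb·ft

P_in = V·I·cosφ = 115 × 42.9 × 0.737 = 3636 W
P_out = η·P_in = 0.757 × 3636 = 2752 W
n = 1691 rpm
ω = 2π×1691/60 = 177.1 rad/s
τ = P_out/ω = 2752/177.1 = 15.54 N·m
In lb·ft: 15.54/1.356 = 11.5 lb·ft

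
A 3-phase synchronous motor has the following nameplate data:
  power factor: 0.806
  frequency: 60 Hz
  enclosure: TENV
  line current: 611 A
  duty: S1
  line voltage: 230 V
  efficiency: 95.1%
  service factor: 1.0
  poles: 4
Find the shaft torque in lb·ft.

P_in = √3·V·I·cosφ = 1.732 × 230 × 611 × 0.806 = 196179 W
P_out = η·P_in = 0.951 × 196179 = 186566 W
n = n_s = 120×60/4 = 1800 rpm (synchronous)
ω = 2π×1800/60 = 188.5 rad/s
τ = P_out/ω = 186566/188.5 = 989.7 N·m
In lb·ft: 989.7/1.356 = 730 lb·ft

730 lb·ft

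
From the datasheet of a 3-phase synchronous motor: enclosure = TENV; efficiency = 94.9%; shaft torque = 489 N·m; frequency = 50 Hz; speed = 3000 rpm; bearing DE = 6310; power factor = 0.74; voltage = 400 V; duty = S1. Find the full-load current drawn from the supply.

316 A

ω = 2π×3000/60 = 314.2 rad/s; P_out = τω = 489 × 314.2 = 153644 W
P_in = P_out / η = 153644 / 0.949 = 161901 W
I_L = P_in / (√3·V_L·cosφ) = 161901 / (1.732 × 400 × 0.74) = 316 A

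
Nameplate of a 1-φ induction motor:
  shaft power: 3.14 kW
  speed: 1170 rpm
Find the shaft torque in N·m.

ω = 2π × 1170/60 = 122.5 rad/s
τ = P/ω = 3140/122.5 = 25.6 N·m

25.6 N·m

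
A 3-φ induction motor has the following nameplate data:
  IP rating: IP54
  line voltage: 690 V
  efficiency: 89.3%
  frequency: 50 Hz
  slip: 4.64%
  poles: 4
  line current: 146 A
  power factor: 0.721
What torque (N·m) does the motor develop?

750 N·m

P_in = √3·V·I·cosφ = 1.732 × 690 × 146 × 0.721 = 125801 W
P_out = η·P_in = 0.893 × 125801 = 112340 W
n_s = 120×50/4 = 1500 rpm; n = 1500×(1−0.0464) = 1430 rpm
ω = 2π×1430/60 = 149.7 rad/s
τ = P_out/ω = 112340/149.7 = 750 N·m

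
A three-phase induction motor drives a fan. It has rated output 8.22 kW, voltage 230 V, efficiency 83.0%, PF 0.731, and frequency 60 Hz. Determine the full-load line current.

34 A

P_out = 8.22 kW = 8220 W
P_in = P_out / η = 8220 / 0.830 = 9904 W
I_L = P_in / (√3·V_L·cosφ) = 9904 / (1.732 × 230 × 0.731) = 34 A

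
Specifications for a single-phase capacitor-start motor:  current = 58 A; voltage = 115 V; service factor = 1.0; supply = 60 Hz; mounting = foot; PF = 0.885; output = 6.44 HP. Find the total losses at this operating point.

1.1 kW

P_in = V·I·cosφ = 115×58×0.885 = 5903 W
P_out = 6.44×746 = 4804 W
Losses = P_in − P_out = 5903 − 4804 = 1099 W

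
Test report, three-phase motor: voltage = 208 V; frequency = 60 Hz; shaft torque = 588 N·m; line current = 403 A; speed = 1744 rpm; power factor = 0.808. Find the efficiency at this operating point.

91.5 %

ω = 2π × 1744/60 = 182.6 rad/s; P_out = τω = 588 × 182.6 = 107369 W
P_in = √3·V_L·I_L·cosφ = 1.732 × 208 × 403 × 0.808 = 117308 W
η = P_out / P_in = 107369 / 117308 = 0.915 = 91.5%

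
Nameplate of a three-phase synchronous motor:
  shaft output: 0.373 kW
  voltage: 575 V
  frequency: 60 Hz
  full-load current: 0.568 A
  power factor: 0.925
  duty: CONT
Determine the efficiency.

P_out = 0.373 kW = 373 W
P_in = √3·V_L·I_L·cosφ = 1.732 × 575 × 0.568 × 0.925 = 523 W
η = P_out / P_in = 373 / 523 = 0.713 = 71.3%

71.3 %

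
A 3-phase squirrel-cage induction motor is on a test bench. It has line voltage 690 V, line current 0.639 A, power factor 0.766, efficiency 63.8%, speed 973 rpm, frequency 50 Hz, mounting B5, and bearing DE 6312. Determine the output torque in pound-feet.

2.7 lb·ft

P_in = √3·V·I·cosφ = 1.732 × 690 × 0.639 × 0.766 = 585 W
P_out = η·P_in = 0.638 × 585 = 373 W
n = 973 rpm
ω = 2π×973/60 = 101.9 rad/s
τ = P_out/ω = 373/101.9 = 3.66 N·m
In lb·ft: 3.66/1.356 = 2.7 lb·ft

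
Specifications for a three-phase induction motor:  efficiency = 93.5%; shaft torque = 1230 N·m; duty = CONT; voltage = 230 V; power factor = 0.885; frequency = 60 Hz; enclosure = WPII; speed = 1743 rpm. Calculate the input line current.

681 A

ω = 2π×1743/60 = 182.5 rad/s; P_out = τω = 1230 × 182.5 = 224475 W
P_in = P_out / η = 224475 / 0.935 = 240080 W
I_L = P_in / (√3·V_L·cosφ) = 240080 / (1.732 × 230 × 0.885) = 681 A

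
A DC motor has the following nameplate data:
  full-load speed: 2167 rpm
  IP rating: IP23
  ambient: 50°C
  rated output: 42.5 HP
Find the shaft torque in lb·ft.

103 lb·ft

P_out = 42.5 × 746 = 31705 W
ω = 2π × 2167/60 = 226.9 rad/s
τ = P_out/ω = 31705/226.9 = 139.7 N·m
In lb·ft: 139.7/1.356 = 103 lb·ft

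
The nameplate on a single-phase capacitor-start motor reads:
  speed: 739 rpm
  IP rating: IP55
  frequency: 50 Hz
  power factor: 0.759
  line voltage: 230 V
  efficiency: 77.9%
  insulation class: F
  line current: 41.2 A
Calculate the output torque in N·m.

72.4 N·m

P_in = V·I·cosφ = 230 × 41.2 × 0.759 = 7192 W
P_out = η·P_in = 0.779 × 7192 = 5603 W
n = 739 rpm
ω = 2π×739/60 = 77.39 rad/s
τ = P_out/ω = 5603/77.39 = 72.4 N·m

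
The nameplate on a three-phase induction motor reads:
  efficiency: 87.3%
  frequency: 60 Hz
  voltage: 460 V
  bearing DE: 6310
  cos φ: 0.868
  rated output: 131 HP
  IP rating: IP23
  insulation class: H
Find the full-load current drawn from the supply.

P_out = 131 × 746 = 97726 W
P_in = P_out / η = 97726 / 0.873 = 111943 W
I_L = P_in / (√3·V_L·cosφ) = 111943 / (1.732 × 460 × 0.868) = 162 A

162 A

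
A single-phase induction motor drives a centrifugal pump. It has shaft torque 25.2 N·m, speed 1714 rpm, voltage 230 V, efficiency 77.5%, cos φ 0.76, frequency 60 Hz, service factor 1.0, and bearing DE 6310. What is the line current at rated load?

ω = 2π×1714/60 = 179.5 rad/s; P_out = τω = 25.2 × 179.5 = 4523 W
P_in = P_out / η = 4523 / 0.775 = 5836 W
I = P_in / (V·cosφ) = 5836 / (230 × 0.76) = 33.4 A

33.4 A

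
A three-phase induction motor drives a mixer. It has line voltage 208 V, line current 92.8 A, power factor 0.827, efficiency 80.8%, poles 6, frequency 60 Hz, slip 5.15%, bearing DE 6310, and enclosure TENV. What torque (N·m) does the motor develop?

P_in = √3·V·I·cosφ = 1.732 × 208 × 92.8 × 0.827 = 27648 W
P_out = η·P_in = 0.808 × 27648 = 22340 W
n_s = 120×60/6 = 1200 rpm; n = 1200×(1−0.0515) = 1138 rpm
ω = 2π×1138/60 = 119.2 rad/s
τ = P_out/ω = 22340/119.2 = 187 N·m

187 N·m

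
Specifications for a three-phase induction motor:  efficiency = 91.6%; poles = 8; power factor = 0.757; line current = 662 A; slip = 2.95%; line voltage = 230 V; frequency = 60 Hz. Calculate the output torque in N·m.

2000 N·m

P_in = √3·V·I·cosφ = 1.732 × 230 × 662 × 0.757 = 199632 W
P_out = η·P_in = 0.916 × 199632 = 182863 W
n_s = 120×60/8 = 900 rpm; n = 900×(1−0.0295) = 873 rpm
ω = 2π×873/60 = 91.42 rad/s
τ = P_out/ω = 182863/91.42 = 2000 N·m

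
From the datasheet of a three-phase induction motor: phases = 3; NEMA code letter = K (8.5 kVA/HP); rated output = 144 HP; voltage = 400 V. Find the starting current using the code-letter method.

1770 A

S_LR = 8.5 × 144 = 1224 kVA
I_LR = S_LR/(√3·V_L) = 1224000/(1.732×400) = 1770 A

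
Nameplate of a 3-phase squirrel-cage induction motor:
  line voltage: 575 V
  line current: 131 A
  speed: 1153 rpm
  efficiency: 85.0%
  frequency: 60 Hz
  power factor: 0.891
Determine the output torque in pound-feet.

604 lb·ft

P_in = √3·V·I·cosφ = 1.732 × 575 × 131 × 0.891 = 116242 W
P_out = η·P_in = 0.85 × 116242 = 98806 W
n = 1153 rpm
ω = 2π×1153/60 = 120.7 rad/s
τ = P_out/ω = 98806/120.7 = 818.6 N·m
In lb·ft: 818.6/1.356 = 604 lb·ft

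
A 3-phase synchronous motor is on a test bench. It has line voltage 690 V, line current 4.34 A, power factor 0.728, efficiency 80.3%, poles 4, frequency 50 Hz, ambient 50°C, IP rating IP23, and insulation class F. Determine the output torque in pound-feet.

14.2 lb·ft

P_in = √3·V·I·cosφ = 1.732 × 690 × 4.34 × 0.728 = 3776 W
P_out = η·P_in = 0.803 × 3776 = 3032 W
n = n_s = 120×50/4 = 1500 rpm (synchronous)
ω = 2π×1500/60 = 157.1 rad/s
τ = P_out/ω = 3032/157.1 = 19.3 N·m
In lb·ft: 19.3/1.356 = 14.2 lb·ft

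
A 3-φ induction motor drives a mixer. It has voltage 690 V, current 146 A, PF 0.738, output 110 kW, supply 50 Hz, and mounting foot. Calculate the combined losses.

P_in = √3·V·I·cosφ = 1.732×690×146×0.738 = 128767 W
P_out = 110000 W
Losses = P_in − P_out = 128767 − 110000 = 18767 W

18.8 kW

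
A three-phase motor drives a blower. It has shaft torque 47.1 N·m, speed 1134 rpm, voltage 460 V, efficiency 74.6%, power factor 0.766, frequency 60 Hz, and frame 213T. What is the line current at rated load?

12.3 A

ω = 2π×1134/60 = 118.8 rad/s; P_out = τω = 47.1 × 118.8 = 5595 W
P_in = P_out / η = 5595 / 0.746 = 7500 W
I_L = P_in / (√3·V_L·cosφ) = 7500 / (1.732 × 460 × 0.766) = 12.3 A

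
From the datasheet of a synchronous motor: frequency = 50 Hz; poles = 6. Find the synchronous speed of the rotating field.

n_s = 120f/p = 120×50/6 = 1000 rpm

1000 rpm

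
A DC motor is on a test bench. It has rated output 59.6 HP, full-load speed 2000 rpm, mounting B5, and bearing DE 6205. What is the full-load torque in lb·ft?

P_out = 59.6 × 746 = 44462 W
ω = 2π × 2000/60 = 209.4 rad/s
τ = P_out/ω = 44462/209.4 = 212.3 N·m
In lb·ft: 212.3/1.356 = 157 lb·ft

157 lb·ft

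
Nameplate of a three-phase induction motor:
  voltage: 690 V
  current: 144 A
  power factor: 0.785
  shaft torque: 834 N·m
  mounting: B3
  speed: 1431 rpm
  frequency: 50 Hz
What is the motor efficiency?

ω = 2π × 1431/60 = 149.9 rad/s; P_out = τω = 834 × 149.9 = 125017 W
P_in = √3·V_L·I_L·cosφ = 1.732 × 690 × 144 × 0.785 = 135092 W
η = P_out / P_in = 125017 / 135092 = 0.925 = 92.5%

92.5 %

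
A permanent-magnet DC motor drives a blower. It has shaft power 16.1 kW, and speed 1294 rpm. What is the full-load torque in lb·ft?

87.6 lb·ft

ω = 2π × 1294/60 = 135.5 rad/s
τ = P/ω = 16100/135.5 = 118.8 N·m
In lb·ft: 118.8/1.356 = 87.6 lb·ft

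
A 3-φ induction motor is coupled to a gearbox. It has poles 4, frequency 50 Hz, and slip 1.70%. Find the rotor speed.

1474 rpm

n_s = 120f/p = 120×50/4 = 1500 rpm
n = n_s(1 − s) = 1500 × (1 − 0.017) = 1474 rpm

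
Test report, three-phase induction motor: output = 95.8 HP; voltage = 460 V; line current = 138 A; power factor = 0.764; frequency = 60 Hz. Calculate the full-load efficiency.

85.1 %

P_out = 95.8 × 746 = 71467 W
P_in = √3·V_L·I_L·cosφ = 1.732 × 460 × 138 × 0.764 = 84000 W
η = P_out / P_in = 71467 / 84000 = 0.851 = 85.1%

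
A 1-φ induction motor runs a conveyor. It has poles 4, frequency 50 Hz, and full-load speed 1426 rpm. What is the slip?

n_s = 120f/p = 120×50/4 = 1500 rpm
s = (n_s − n)/n_s = (1500 − 1426)/1500 = 0.0493

4.9 %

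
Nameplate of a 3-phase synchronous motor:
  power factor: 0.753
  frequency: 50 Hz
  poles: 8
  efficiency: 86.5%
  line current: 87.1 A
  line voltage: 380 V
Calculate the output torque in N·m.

P_in = √3·V·I·cosφ = 1.732 × 380 × 87.1 × 0.753 = 43166 W
P_out = η·P_in = 0.865 × 43166 = 37339 W
n = n_s = 120×50/8 = 750 rpm (synchronous)
ω = 2π×750/60 = 78.54 rad/s
τ = P_out/ω = 37339/78.54 = 475 N·m

475 N·m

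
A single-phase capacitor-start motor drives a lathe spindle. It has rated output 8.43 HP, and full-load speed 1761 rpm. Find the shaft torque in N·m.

34.1 N·m

P_out = 8.43 × 746 = 6289 W
ω = 2π × 1761/60 = 184.4 rad/s
τ = P_out/ω = 6289/184.4 = 34.1 N·m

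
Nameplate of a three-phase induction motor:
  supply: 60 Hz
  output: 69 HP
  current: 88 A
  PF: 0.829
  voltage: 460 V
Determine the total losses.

P_in = √3·V·I·cosφ = 1.732×460×88×0.829 = 58122 W
P_out = 69×746 = 51474 W
Losses = P_in − P_out = 58122 − 51474 = 6648 W

6.65 kW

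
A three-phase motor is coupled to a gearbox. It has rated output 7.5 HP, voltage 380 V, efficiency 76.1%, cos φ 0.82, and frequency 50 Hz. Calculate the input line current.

13.6 A

P_out = 7.5 × 746 = 5595 W
P_in = P_out / η = 5595 / 0.761 = 7352 W
I_L = P_in / (√3·V_L·cosφ) = 7352 / (1.732 × 380 × 0.82) = 13.6 A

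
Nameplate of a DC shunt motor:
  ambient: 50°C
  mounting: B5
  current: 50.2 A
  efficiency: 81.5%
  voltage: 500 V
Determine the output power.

20.5 kW

P_in = V·I = 500 × 50.2 = 25100 W
P_out = η·P_in = 0.815 × 25100 = 20457 W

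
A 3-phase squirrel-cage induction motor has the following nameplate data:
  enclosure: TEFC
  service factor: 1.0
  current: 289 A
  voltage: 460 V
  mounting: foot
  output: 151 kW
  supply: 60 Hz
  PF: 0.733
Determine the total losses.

17.8 kW

P_in = √3·V·I·cosφ = 1.732×460×289×0.733 = 168775 W
P_out = 151000 W
Losses = P_in − P_out = 168775 − 151000 = 17775 W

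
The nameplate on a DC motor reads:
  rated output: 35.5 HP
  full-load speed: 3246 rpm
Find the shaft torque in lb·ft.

P_out = 35.5 × 746 = 26483 W
ω = 2π × 3246/60 = 339.9 rad/s
τ = P_out/ω = 26483/339.9 = 77.91 N·m
In lb·ft: 77.91/1.356 = 57.5 lb·ft

57.5 lb·ft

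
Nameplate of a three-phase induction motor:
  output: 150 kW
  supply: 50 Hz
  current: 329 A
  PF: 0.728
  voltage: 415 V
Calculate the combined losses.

22200 W

P_in = √3·V·I·cosφ = 1.732×415×329×0.728 = 172156 W
P_out = 150000 W
Losses = P_in − P_out = 172156 − 150000 = 22156 W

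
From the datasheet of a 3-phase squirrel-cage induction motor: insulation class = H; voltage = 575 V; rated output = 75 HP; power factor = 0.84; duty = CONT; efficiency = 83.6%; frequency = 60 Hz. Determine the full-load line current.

P_out = 75 × 746 = 55950 W
P_in = P_out / η = 55950 / 0.836 = 66926 W
I_L = P_in / (√3·V_L·cosφ) = 66926 / (1.732 × 575 × 0.84) = 80 A

80 A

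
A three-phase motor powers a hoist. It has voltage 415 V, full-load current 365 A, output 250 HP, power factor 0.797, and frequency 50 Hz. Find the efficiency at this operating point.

P_out = 250 × 746 = 186500 W
P_in = √3·V_L·I_L·cosφ = 1.732 × 415 × 365 × 0.797 = 209097 W
η = P_out / P_in = 186500 / 209097 = 0.892 = 89.2%

89.2 %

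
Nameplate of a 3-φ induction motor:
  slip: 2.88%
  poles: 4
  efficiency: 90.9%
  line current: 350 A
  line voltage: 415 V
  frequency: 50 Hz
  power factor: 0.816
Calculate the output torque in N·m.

1220 N·m

P_in = √3·V·I·cosφ = 1.732 × 415 × 350 × 0.816 = 205284 W
P_out = η·P_in = 0.909 × 205284 = 186603 W
n_s = 120×50/4 = 1500 rpm; n = 1500×(1−0.0288) = 1457 rpm
ω = 2π×1457/60 = 152.6 rad/s
τ = P_out/ω = 186603/152.6 = 1220 N·m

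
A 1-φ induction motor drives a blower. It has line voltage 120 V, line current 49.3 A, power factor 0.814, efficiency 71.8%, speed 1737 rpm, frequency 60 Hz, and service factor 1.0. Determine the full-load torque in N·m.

P_in = V·I·cosφ = 120 × 49.3 × 0.814 = 4816 W
P_out = η·P_in = 0.718 × 4816 = 3458 W
n = 1737 rpm
ω = 2π×1737/60 = 181.9 rad/s
τ = P_out/ω = 3458/181.9 = 19 N·m

19 N·m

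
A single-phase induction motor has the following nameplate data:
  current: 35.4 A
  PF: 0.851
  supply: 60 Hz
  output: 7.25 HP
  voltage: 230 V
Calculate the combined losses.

1.52 kW

P_in = V·I·cosφ = 230×35.4×0.851 = 6929 W
P_out = 7.25×746 = 5409 W
Losses = P_in − P_out = 6929 − 5409 = 1520 W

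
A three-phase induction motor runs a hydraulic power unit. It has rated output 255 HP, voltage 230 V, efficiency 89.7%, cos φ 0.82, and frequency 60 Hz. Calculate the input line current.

P_out = 255 × 746 = 190230 W
P_in = P_out / η = 190230 / 0.897 = 212074 W
I_L = P_in / (√3·V_L·cosφ) = 212074 / (1.732 × 230 × 0.82) = 649 A

649 A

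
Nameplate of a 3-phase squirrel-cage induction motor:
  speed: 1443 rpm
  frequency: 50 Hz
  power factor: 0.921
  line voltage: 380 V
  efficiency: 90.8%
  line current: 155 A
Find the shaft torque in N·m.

565 N·m

P_in = √3·V·I·cosφ = 1.732 × 380 × 155 × 0.921 = 93956 W
P_out = η·P_in = 0.908 × 93956 = 85312 W
n = 1443 rpm
ω = 2π×1443/60 = 151.1 rad/s
τ = P_out/ω = 85312/151.1 = 565 N·m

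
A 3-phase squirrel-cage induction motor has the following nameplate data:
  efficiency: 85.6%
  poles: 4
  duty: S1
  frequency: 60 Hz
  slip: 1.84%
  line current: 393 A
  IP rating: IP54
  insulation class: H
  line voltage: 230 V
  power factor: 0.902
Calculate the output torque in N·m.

653 N·m

P_in = √3·V·I·cosφ = 1.732 × 230 × 393 × 0.902 = 141213 W
P_out = η·P_in = 0.856 × 141213 = 120878 W
n_s = 120×60/4 = 1800 rpm; n = 1800×(1−0.0184) = 1767 rpm
ω = 2π×1767/60 = 185 rad/s
τ = P_out/ω = 120878/185 = 653 N·m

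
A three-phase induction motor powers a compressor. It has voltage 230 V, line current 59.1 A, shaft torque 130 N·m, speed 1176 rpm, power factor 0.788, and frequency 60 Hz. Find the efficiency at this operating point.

ω = 2π × 1176/60 = 123.2 rad/s; P_out = τω = 130 × 123.2 = 16016 W
P_in = √3·V_L·I_L·cosφ = 1.732 × 230 × 59.1 × 0.788 = 18552 W
η = P_out / P_in = 16016 / 18552 = 0.863 = 86.3%

86.3 %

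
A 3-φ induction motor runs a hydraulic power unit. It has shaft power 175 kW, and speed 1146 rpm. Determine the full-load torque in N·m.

ω = 2π × 1146/60 = 120 rad/s
τ = P/ω = 175000/120 = 1460 N·m

1460 N·m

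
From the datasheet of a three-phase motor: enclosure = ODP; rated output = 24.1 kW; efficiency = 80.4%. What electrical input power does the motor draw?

30 kW

P_out = 24100 W
P_in = P_out/η = 24100/0.804 = 29975 W = 30 kW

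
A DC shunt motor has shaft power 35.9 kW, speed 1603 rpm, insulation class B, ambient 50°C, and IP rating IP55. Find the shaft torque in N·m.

ω = 2π × 1603/60 = 167.9 rad/s
τ = P/ω = 35900/167.9 = 214 N·m

214 N·m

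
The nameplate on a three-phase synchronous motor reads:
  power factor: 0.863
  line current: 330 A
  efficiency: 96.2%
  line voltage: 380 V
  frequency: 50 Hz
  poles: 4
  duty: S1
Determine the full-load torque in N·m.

1150 N·m

P_in = √3·V·I·cosφ = 1.732 × 380 × 330 × 0.863 = 187437 W
P_out = η·P_in = 0.962 × 187437 = 180314 W
n = n_s = 120×50/4 = 1500 rpm (synchronous)
ω = 2π×1500/60 = 157.1 rad/s
τ = P_out/ω = 180314/157.1 = 1150 N·m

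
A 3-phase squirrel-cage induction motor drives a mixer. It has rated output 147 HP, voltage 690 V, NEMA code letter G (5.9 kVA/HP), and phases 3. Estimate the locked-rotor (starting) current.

726 A

S_LR = 5.9 × 147 = 867.3 kVA
I_LR = S_LR/(√3·V_L) = 867300/(1.732×690) = 726 A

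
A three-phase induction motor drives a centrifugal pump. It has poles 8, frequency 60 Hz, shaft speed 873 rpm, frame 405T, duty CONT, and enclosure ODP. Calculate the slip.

3.0 %

n_s = 120f/p = 120×60/8 = 900 rpm
s = (n_s − n)/n_s = (900 − 873)/900 = 0.0300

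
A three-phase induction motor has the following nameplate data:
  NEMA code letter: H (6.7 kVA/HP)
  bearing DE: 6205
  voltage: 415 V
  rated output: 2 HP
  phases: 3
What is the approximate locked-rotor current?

S_LR = 6.7 × 2 = 13.4 kVA
I_LR = S_LR/(√3·V_L) = 13400/(1.732×415) = 18.6 A

18.6 A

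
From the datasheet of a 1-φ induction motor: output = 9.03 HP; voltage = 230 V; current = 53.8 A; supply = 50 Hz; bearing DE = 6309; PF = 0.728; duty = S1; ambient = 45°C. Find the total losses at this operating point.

P_in = V·I·cosφ = 230×53.8×0.728 = 9008 W
P_out = 9.03×746 = 6736 W
Losses = P_in − P_out = 9008 − 6736 = 2272 W

2.27 kW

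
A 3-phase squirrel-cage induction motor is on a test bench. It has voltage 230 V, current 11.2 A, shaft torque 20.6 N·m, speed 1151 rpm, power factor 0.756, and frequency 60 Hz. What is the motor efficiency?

73.6 %

ω = 2π × 1151/60 = 120.5 rad/s; P_out = τω = 20.6 × 120.5 = 2482 W
P_in = √3·V_L·I_L·cosφ = 1.732 × 230 × 11.2 × 0.756 = 3373 W
η = P_out / P_in = 2482 / 3373 = 0.736 = 73.6%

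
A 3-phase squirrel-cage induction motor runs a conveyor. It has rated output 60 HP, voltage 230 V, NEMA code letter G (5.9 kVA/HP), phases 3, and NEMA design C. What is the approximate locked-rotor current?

889 A

S_LR = 5.9 × 60 = 354 kVA
I_LR = S_LR/(√3·V_L) = 354000/(1.732×230) = 889 A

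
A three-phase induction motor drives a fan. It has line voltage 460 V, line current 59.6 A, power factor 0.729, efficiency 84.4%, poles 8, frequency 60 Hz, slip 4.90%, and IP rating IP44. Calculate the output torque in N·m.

326 N·m

P_in = √3·V·I·cosφ = 1.732 × 460 × 59.6 × 0.729 = 34616 W
P_out = η·P_in = 0.844 × 34616 = 29216 W
n_s = 120×60/8 = 900 rpm; n = 900×(1−0.049) = 856 rpm
ω = 2π×856/60 = 89.64 rad/s
τ = P_out/ω = 29216/89.64 = 326 N·m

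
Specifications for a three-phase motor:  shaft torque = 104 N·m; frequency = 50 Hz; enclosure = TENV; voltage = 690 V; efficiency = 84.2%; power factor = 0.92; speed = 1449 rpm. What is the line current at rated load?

17 A

ω = 2π×1449/60 = 151.7 rad/s; P_out = τω = 104 × 151.7 = 15777 W
P_in = P_out / η = 15777 / 0.842 = 18738 W
I_L = P_in / (√3·V_L·cosφ) = 18738 / (1.732 × 690 × 0.92) = 17 A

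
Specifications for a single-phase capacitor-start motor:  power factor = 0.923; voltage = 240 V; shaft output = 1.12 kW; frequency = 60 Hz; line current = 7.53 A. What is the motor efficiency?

P_out = 1.12 kW = 1120 W
P_in = V·I·cosφ = 240 × 7.53 × 0.923 = 1668 W
η = P_out / P_in = 1120 / 1668 = 0.671 = 67.1%

67.1 %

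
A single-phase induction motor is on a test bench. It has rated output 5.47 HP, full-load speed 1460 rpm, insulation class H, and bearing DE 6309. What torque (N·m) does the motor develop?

26.7 N·m

P_out = 5.47 × 746 = 4081 W
ω = 2π × 1460/60 = 152.9 rad/s
τ = P_out/ω = 4081/152.9 = 26.7 N·m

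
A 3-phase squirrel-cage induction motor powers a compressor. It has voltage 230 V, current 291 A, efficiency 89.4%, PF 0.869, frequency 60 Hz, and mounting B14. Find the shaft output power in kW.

P_in = √3·V·I·cosφ = 1.732 × 230 × 291 × 0.869 = 100737 W
P_out = η·P_in = 0.894 × 100737 = 90059 W

90.1 kW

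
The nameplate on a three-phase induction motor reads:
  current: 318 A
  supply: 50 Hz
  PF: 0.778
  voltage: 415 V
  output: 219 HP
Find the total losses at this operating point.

P_in = √3·V·I·cosφ = 1.732×415×318×0.778 = 177829 W
P_out = 219×746 = 163374 W
Losses = P_in − P_out = 177829 − 163374 = 14455 W

14.5 kW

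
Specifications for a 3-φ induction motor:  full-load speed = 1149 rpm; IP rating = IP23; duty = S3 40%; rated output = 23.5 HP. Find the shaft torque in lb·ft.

107 lb·ft

P_out = 23.5 × 746 = 17531 W
ω = 2π × 1149/60 = 120.3 rad/s
τ = P_out/ω = 17531/120.3 = 145.7 N·m
In lb·ft: 145.7/1.356 = 107 lb·ft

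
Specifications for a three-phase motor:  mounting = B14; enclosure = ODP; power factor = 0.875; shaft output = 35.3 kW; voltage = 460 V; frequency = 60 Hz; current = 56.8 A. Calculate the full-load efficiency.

P_out = 35.3 kW = 35300 W
P_in = √3·V_L·I_L·cosφ = 1.732 × 460 × 56.8 × 0.875 = 39597 W
η = P_out / P_in = 35300 / 39597 = 0.891 = 89.1%

89.1 %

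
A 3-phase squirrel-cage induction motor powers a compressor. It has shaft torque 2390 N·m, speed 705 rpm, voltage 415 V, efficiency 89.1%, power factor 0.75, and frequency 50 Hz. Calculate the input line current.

367 A

ω = 2π×705/60 = 73.83 rad/s; P_out = τω = 2390 × 73.83 = 176454 W
P_in = P_out / η = 176454 / 0.891 = 198040 W
I_L = P_in / (√3·V_L·cosφ) = 198040 / (1.732 × 415 × 0.75) = 367 A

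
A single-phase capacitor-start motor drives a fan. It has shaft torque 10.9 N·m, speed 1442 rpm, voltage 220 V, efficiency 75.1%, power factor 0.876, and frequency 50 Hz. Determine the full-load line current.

11.4 A

ω = 2π×1442/60 = 151 rad/s; P_out = τω = 10.9 × 151 = 1646 W
P_in = P_out / η = 1646 / 0.751 = 2192 W
I = P_in / (V·cosφ) = 2192 / (220 × 0.876) = 11.4 A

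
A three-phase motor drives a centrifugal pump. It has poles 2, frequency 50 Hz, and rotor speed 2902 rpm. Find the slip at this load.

3.27 %

n_s = 120f/p = 120×50/2 = 3000 rpm
s = (n_s − n)/n_s = (3000 − 2902)/3000 = 0.0327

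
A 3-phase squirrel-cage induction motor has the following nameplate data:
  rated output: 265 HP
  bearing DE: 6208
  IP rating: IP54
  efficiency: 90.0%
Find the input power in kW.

P_out = 265 × 746 = 197690 W
P_in = P_out/η = 197690/0.9 = 219656 W = 220 kW

220 kW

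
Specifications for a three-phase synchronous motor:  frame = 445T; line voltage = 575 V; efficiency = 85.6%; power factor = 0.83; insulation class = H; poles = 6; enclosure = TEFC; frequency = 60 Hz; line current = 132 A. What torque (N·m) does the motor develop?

P_in = √3·V·I·cosφ = 1.732 × 575 × 132 × 0.83 = 109111 W
P_out = η·P_in = 0.856 × 109111 = 93399 W
n = n_s = 120×60/6 = 1200 rpm (synchronous)
ω = 2π×1200/60 = 125.7 rad/s
τ = P_out/ω = 93399/125.7 = 743 N·m

743 N·m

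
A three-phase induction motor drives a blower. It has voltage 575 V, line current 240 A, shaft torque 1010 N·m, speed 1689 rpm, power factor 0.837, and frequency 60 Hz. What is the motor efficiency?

ω = 2π × 1689/60 = 176.9 rad/s; P_out = τω = 1010 × 176.9 = 178669 W
P_in = √3·V_L·I_L·cosφ = 1.732 × 575 × 240 × 0.837 = 200056 W
η = P_out / P_in = 178669 / 200056 = 0.893 = 89.3%

89.3 %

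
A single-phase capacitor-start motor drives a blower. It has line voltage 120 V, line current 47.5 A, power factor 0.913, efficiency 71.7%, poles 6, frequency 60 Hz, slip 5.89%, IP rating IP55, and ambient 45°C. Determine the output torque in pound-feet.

P_in = V·I·cosφ = 120 × 47.5 × 0.913 = 5204 W
P_out = η·P_in = 0.717 × 5204 = 3731 W
n_s = 120×60/6 = 1200 rpm; n = 1200×(1−0.0589) = 1129 rpm
ω = 2π×1129/60 = 118.2 rad/s
τ = P_out/ω = 3731/118.2 = 31.57 N·m
In lb·ft: 31.57/1.356 = 23.3 lb·ft

23.3 lb·ft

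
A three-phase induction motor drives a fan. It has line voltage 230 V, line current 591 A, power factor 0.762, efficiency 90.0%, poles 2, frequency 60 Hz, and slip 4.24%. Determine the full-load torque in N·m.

P_in = √3·V·I·cosφ = 1.732 × 230 × 591 × 0.762 = 179398 W
P_out = η·P_in = 0.9 × 179398 = 161458 W
n_s = 120×60/2 = 3600 rpm; n = 3600×(1−0.0424) = 3447 rpm
ω = 2π×3447/60 = 361 rad/s
τ = P_out/ω = 161458/361 = 447 N·m

447 N·m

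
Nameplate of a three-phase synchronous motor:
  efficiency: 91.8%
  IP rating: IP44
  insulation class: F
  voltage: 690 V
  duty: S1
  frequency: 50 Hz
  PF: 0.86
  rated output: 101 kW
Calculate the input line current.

107 A

P_out = 101 kW = 101000 W
P_in = P_out / η = 101000 / 0.918 = 110022 W
I_L = P_in / (√3·V_L·cosφ) = 110022 / (1.732 × 690 × 0.86) = 107 A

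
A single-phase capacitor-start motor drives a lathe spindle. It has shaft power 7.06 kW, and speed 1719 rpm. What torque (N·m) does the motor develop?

39.2 N·m

ω = 2π × 1719/60 = 180 rad/s
τ = P/ω = 7060/180 = 39.2 N·m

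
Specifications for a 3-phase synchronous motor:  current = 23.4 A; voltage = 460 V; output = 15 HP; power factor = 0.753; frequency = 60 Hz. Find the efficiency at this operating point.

P_out = 15 × 746 = 11190 W
P_in = √3·V_L·I_L·cosφ = 1.732 × 460 × 23.4 × 0.753 = 14038 W
η = P_out / P_in = 11190 / 14038 = 0.797 = 79.7%

79.7 %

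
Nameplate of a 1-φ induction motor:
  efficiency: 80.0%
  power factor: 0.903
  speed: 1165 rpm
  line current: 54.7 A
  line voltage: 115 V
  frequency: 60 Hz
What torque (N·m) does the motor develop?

37.2 N·m

P_in = V·I·cosφ = 115 × 54.7 × 0.903 = 5680 W
P_out = η·P_in = 0.8 × 5680 = 4544 W
n = 1165 rpm
ω = 2π×1165/60 = 122 rad/s
τ = P_out/ω = 4544/122 = 37.2 N·m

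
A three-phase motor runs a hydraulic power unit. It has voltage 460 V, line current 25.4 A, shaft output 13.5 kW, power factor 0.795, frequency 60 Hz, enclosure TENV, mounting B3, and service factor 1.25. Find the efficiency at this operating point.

83.9 %

P_out = 13.5 kW = 13500 W
P_in = √3·V_L·I_L·cosφ = 1.732 × 460 × 25.4 × 0.795 = 16088 W
η = P_out / P_in = 13500 / 16088 = 0.839 = 83.9%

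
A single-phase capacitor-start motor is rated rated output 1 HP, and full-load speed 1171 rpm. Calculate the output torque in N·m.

P_out = 1 × 746 = 746 W
ω = 2π × 1171/60 = 122.6 rad/s
τ = P_out/ω = 746/122.6 = 6.08 N·m

6.08 N·m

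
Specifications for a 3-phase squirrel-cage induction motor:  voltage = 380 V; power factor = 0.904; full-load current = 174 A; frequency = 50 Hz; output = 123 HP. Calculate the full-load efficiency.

P_out = 123 × 746 = 91758 W
P_in = √3·V_L·I_L·cosφ = 1.732 × 380 × 174 × 0.904 = 103526 W
η = P_out / P_in = 91758 / 103526 = 0.886 = 88.6%

88.6 %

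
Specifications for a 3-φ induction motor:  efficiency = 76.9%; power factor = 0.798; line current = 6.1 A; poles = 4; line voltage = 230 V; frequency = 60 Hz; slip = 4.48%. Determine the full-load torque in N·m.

P_in = √3·V·I·cosφ = 1.732 × 230 × 6.1 × 0.798 = 1939 W
P_out = η·P_in = 0.769 × 1939 = 1491 W
n_s = 120×60/4 = 1800 rpm; n = 1800×(1−0.0448) = 1719 rpm
ω = 2π×1719/60 = 180 rad/s
τ = P_out/ω = 1491/180 = 8.28 N·m

8.28 N·m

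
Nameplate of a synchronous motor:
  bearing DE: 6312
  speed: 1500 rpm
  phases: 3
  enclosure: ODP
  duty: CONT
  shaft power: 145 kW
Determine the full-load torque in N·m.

923 N·m

ω = 2π × 1500/60 = 157.1 rad/s
τ = P/ω = 145000/157.1 = 923 N·m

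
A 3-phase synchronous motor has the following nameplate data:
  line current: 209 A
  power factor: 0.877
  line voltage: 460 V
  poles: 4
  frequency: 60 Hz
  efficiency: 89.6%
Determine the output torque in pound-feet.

P_in = √3·V·I·cosφ = 1.732 × 460 × 209 × 0.877 = 146033 W
P_out = η·P_in = 0.896 × 146033 = 130846 W
n = n_s = 120×60/4 = 1800 rpm (synchronous)
ω = 2π×1800/60 = 188.5 rad/s
τ = P_out/ω = 130846/188.5 = 694.1 N·m
In lb·ft: 694.1/1.356 = 512 lb·ft

512 lb·ft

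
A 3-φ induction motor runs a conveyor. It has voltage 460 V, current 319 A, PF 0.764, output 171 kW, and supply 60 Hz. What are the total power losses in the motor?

23200 W

P_in = √3·V·I·cosφ = 1.732×460×319×0.764 = 194173 W
P_out = 171000 W
Losses = P_in − P_out = 194173 − 171000 = 23173 W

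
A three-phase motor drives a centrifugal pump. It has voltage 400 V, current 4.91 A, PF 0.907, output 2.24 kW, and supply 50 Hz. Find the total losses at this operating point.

845 W

P_in = √3·V·I·cosφ = 1.732×400×4.91×0.907 = 3085 W
P_out = 2240 W
Losses = P_in − P_out = 3085 − 2240 = 845 W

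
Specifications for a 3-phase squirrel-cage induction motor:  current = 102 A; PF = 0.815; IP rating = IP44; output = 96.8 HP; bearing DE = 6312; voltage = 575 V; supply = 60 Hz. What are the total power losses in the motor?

10.6 kW

P_in = √3·V·I·cosφ = 1.732×575×102×0.815 = 82789 W
P_out = 96.8×746 = 72213 W
Losses = P_in − P_out = 82789 − 72213 = 10576 W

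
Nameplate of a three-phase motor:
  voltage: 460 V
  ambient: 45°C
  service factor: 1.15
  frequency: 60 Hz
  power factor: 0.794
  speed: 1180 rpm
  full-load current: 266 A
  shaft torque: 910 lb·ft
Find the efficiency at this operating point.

90.6 %

τ = 910 lb·ft × 1.356 = 1234 N·m
ω = 2π × 1180/60 = 123.6 rad/s; P_out = τω = 1234 × 123.6 = 152522 W
P_in = √3·V_L·I_L·cosφ = 1.732 × 460 × 266 × 0.794 = 168270 W
η = P_out / P_in = 152522 / 168270 = 0.906 = 90.6%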